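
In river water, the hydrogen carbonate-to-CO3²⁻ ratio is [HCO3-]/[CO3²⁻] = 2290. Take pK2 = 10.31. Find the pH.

pH = 6.95

From K2 = [H⁺][CO3²⁻]/[HCO3-]:  pH = pK2 − log₁₀([HCO3-]/[CO3²⁻])
log₁₀(2290) = +3.360
pH = 10.31 − (+3.360) = 6.95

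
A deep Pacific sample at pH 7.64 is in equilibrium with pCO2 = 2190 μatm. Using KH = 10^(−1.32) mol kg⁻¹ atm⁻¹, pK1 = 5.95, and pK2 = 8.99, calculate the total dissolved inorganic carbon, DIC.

[CO2*] = KH · pCO2 = 10^(−1.32) × 2190×10^-6 = 1.048×10^-4 mol/kg
α₀ = 1/(1 + K1/[H⁺] + K1K2/[H⁺]²) = 1/(1 + 10^+1.69 + 10^+0.34) = 0.01917
DIC = [CO2*]/α₀ = 1.048×10^-4 / 0.01917 = 5.47 mmol/kg

DIC = 5.47 mmol/kg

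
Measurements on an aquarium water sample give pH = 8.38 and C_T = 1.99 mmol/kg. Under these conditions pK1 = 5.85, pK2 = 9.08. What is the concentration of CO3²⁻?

α₂ = 1 / (1 + [H⁺]/K2 + [H⁺]²/(K1K2)) = 1 / (1 + 10^+0.70 + 10^-1.83)
   = 1 / (1 + 5.0119 + 0.014791) = 1/6.0267 = 0.1659
[CO3²⁻] = α₂ × DIC = 0.1659 × 1.99 = 0.330 mmol/kg

[CO3²⁻] = 0.330 mmol/kg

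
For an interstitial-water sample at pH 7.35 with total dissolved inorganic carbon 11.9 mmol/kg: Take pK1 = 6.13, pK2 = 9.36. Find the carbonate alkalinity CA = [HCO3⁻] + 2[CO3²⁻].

CA = 11.3 mmol/kg

CA = [HCO3⁻] + 2[CO3²⁻] = (α₁ + 2α₂)·DIC
At pH 7.35: [H⁺]/K1 = 10^-1.22 = 0.060256, K2/[H⁺] = 10^-2.01 = 0.0097724
α₁ = 1/(1 + 0.060256 + 0.0097724) = 1/1.0700 = 0.9346; α₂ = α₁·K2/[H⁺] = 0.009133
α₁ + 2α₂ = 0.9528
CA = 0.9528 × 11.9 = 11.3 mmol/kg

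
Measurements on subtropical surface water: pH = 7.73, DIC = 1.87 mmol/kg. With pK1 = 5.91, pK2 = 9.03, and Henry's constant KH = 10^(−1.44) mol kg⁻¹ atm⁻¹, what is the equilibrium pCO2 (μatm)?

α₀ = 1 / (1 + K1/[H⁺] + K1K2/[H⁺]²) = 1 / (1 + 10^+1.82 + 10^+0.52)
   = 1 / (1 + 66.069 + 3.3113) = 1/70.381 = 0.01421
[CO2*] = α₀ × DIC = 0.01421 × 1.87 = 0.02657 mmol/kg
pCO2 = [CO2*]/KH = 2.657×10^-5 / 3.631×10^-2 = 732 μatm

pCO2 = 732 μatm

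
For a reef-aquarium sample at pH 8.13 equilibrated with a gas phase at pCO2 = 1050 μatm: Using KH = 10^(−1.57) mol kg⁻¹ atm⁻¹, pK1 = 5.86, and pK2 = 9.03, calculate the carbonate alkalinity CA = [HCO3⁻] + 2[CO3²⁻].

CA = 6.59 mmol/kg

[CO2*] = KH · pCO2 = 10^(−1.57) × 1050×10^-6 = 2.826×10^-5 mol/kg
α₀ = 1/(1 + K1/[H⁺] + K1K2/[H⁺]²) = 1/(1 + 10^+2.27 + 10^+1.37) = 0.004747
DIC = [CO2*]/α₀ = 2.826×10^-5 / 0.004747 = 5.953 mmol/kg
CA = (α₁ + 2α₂)·DIC = (0.8840 + 2×0.1113) × 5.953 = 6.59 mmol/kg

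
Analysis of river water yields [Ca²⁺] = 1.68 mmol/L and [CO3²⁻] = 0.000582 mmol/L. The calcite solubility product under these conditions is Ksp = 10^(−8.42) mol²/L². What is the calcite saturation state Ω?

Ω = 0.257

Ksp = 10^(−8.42) = 3.802×10^-9
Ω = [Ca²⁺][CO3²⁻]/Ksp = (1.68×10^-3)(0.000582×10^-3) / 3.802×10^-9 = 0.257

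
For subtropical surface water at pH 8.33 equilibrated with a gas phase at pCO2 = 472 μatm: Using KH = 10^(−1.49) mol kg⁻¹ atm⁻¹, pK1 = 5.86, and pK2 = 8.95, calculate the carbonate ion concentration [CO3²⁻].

[CO2*] = KH · pCO2 = 10^(−1.49) × 472×10^-6 = 1.527×10^-5 mol/kg
α₀ = 1/(1 + K1/[H⁺] + K1K2/[H⁺]²) = 1/(1 + 10^+2.47 + 10^+1.85) = 0.002725
DIC = [CO2*]/α₀ = 1.527×10^-5 / 0.002725 = 5.604 mmol/kg
[CO3²⁻] = α₂·DIC; α₂ = 0.1929, so [CO3²⁻] = 0.1929 × 5.604 = 1.08 mmol/kg

[CO3²⁻] = 1.08 mmol/kg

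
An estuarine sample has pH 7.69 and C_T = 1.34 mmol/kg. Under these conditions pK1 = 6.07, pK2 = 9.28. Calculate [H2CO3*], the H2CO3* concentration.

[CO2*] = 0.0306 mmol/kg

α₀ = 1 / (1 + K1/[H⁺] + K1K2/[H⁺]²) = 1 / (1 + 10^+1.62 + 10^+0.03)
   = 1 / (1 + 41.687 + 1.0715) = 1/43.758 = 0.02285
[CO2*] = α₀ × DIC = 0.02285 × 1.34 = 0.0306 mmol/kg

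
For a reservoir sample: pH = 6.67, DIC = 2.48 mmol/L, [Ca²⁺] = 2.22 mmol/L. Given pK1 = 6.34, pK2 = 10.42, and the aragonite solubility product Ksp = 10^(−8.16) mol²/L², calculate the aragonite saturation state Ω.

Ω = 0.0964

α₂ = 1 / (1 + [H⁺]/K2 + [H⁺]²/(K1K2)) = 1 / (1 + 10^+3.75 + 10^+3.42)
   = 1 / (1 + 5623.4 + 2630.3) = 1/8254.7 = 0.0001211
[CO3²⁻] = α₂ × DIC = 0.0001211 × 2.48 = 0.0003004 mmol/L = 0.3004 μmol/L
Ksp = 10^(−8.16) = 6.918×10^-9
Ω = [Ca²⁺][CO3²⁻]/Ksp = (2.22×10^-3)(3.004×10^-7) / 6.918×10^-9 = 0.0964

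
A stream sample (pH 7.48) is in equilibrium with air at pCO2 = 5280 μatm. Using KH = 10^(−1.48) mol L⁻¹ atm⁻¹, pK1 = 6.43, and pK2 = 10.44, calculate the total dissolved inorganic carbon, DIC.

[CO2*] = KH · pCO2 = 10^(−1.48) × 5280×10^-6 = 1.748×10^-4 mol/L
α₀ = 1/(1 + K1/[H⁺] + K1K2/[H⁺]²) = 1/(1 + 10^+1.05 + 10^-1.91) = 0.08175
DIC = [CO2*]/α₀ = 1.748×10^-4 / 0.08175 = 2.14 mmol/L

DIC = 2.14 mmol/L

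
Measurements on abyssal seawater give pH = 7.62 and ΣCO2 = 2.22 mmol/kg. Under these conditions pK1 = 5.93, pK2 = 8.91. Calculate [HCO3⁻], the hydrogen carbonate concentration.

[HCO3⁻] = 2.07 mmol/kg

α₁ = 1 / (1 + [H⁺]/K1 + K2/[H⁺]) = 1 / (1 + 10^-1.69 + 10^-1.29)
   = 1 / (1 + 0.020417 + 0.051286) = 1/1.0717 = 0.9331
[HCO3⁻] = α₁ × DIC = 0.9331 × 2.22 = 2.07 mmol/kg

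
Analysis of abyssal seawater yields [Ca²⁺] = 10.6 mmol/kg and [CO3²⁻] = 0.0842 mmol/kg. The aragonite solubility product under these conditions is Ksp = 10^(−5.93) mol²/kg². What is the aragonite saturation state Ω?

Ksp = 10^(−5.93) = 1.175×10^-6
Ω = [Ca²⁺][CO3²⁻]/Ksp = (10.6×10^-3)(0.0842×10^-3) / 1.175×10^-6 = 0.760

Ω = 0.760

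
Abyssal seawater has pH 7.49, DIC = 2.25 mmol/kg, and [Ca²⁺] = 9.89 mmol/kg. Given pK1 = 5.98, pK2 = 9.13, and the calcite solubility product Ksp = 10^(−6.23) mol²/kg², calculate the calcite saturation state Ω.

α₂ = 1 / (1 + [H⁺]/K2 + [H⁺]²/(K1K2)) = 1 / (1 + 10^+1.64 + 10^+0.13)
   = 1 / (1 + 43.652 + 1.3490) = 1/46.001 = 0.02174
[CO3²⁻] = α₂ × DIC = 0.02174 × 2.25 = 0.04891 mmol/kg
Ksp = 10^(−6.23) = 5.888×10^-7
Ω = [Ca²⁺][CO3²⁻]/Ksp = (9.89×10^-3)(4.891×10^-5) / 5.888×10^-7 = 0.822

Ω = 0.822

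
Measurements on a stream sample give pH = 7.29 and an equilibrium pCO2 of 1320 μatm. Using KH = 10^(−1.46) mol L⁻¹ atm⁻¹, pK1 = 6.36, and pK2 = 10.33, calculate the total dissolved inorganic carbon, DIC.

DIC = 0.436 mmol/L

[CO2*] = KH · pCO2 = 10^(−1.46) × 1320×10^-6 = 4.577×10^-5 mol/L
α₀ = 1/(1 + K1/[H⁺] + K1K2/[H⁺]²) = 1/(1 + 10^+0.93 + 10^-2.11) = 0.1051
DIC = [CO2*]/α₀ = 4.577×10^-5 / 0.1051 = 0.436 mmol/L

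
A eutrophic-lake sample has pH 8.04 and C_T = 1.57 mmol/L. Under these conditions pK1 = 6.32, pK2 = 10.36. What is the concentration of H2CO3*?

[CO2*] = 0.0292 mmol/L

α₀ = 1 / (1 + K1/[H⁺] + K1K2/[H⁺]²) = 1 / (1 + 10^+1.72 + 10^-0.60)
   = 1 / (1 + 52.481 + 0.25119) = 1/53.732 = 0.01861
[CO2*] = α₀ × DIC = 0.01861 × 1.57 = 0.0292 mmol/L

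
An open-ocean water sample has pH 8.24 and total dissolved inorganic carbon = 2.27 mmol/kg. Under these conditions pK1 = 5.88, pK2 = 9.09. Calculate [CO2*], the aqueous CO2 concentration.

[CO2*] = 8.65 μmol/kg

α₀ = 1 / (1 + K1/[H⁺] + K1K2/[H⁺]²) = 1 / (1 + 10^+2.36 + 10^+1.51)
   = 1 / (1 + 229.09 + 32.359) = 1/262.45 = 0.003810
[CO2*] = α₀ × DIC = 0.003810 × 2.27 = 0.00865 mmol/kg = 8.65 μmol/kg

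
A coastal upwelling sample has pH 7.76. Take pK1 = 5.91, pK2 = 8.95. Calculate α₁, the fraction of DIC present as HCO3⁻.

α₁ = 0.927

α₁ = 1 / (1 + [H⁺]/K1 + K2/[H⁺]) = 1 / (1 + 10^-1.85 + 10^-1.19)
   = 1 / (1 + 0.014125 + 0.064565) = 1/1.0787 = 0.9270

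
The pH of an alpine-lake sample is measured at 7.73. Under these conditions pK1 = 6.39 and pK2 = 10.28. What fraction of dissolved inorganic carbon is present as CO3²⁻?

α₂ = 0.00269

α₂ = 1 / (1 + [H⁺]/K2 + [H⁺]²/(K1K2)) = 1 / (1 + 10^+2.55 + 10^+1.21)
   = 1 / (1 + 354.81 + 16.218) = 1/372.03 = 0.002688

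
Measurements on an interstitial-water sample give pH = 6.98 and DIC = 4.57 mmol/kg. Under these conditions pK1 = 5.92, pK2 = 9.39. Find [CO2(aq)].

[CO2*] = 0.365 mmol/kg

α₀ = 1 / (1 + K1/[H⁺] + K1K2/[H⁺]²) = 1 / (1 + 10^+1.06 + 10^-1.35)
   = 1 / (1 + 11.482 + 0.044668) = 1/12.526 = 0.07983
[CO2*] = α₀ × DIC = 0.07983 × 4.57 = 0.365 mmol/kg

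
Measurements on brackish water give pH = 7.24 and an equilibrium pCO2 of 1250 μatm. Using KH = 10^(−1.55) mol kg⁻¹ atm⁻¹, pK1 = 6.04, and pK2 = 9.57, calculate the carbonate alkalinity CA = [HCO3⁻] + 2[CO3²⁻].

CA = 0.564 mmol/kg

[CO2*] = KH · pCO2 = 10^(−1.55) × 1250×10^-6 = 3.523×10^-5 mol/kg
α₀ = 1/(1 + K1/[H⁺] + K1K2/[H⁺]²) = 1/(1 + 10^+1.20 + 10^-1.13) = 0.05909
DIC = [CO2*]/α₀ = 3.523×10^-5 / 0.05909 = 0.5962 mmol/kg
CA = (α₁ + 2α₂)·DIC = (0.9365 + 2×0.004380) × 0.5962 = 0.564 mmol/kg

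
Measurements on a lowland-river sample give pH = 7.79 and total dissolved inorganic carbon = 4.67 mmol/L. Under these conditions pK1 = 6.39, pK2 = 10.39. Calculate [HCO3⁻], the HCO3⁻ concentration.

α₁ = 1 / (1 + [H⁺]/K1 + K2/[H⁺]) = 1 / (1 + 10^-1.40 + 10^-2.60)
   = 1 / (1 + 0.039811 + 0.0025119) = 1/1.0423 = 0.9594
[HCO3⁻] = α₁ × DIC = 0.9594 × 4.67 = 4.48 mmol/L

[HCO3⁻] = 4.48 mmol/L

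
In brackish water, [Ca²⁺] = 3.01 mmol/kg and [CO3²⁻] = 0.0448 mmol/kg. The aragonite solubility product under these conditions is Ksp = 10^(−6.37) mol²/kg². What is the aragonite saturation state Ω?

Ω = 0.316

Ksp = 10^(−6.37) = 4.266×10^-7
Ω = [Ca²⁺][CO3²⁻]/Ksp = (3.01×10^-3)(0.0448×10^-3) / 4.266×10^-7 = 0.316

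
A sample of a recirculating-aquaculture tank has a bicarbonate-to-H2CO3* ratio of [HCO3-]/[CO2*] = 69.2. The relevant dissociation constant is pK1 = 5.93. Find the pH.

pH = 7.77

From K1 = [H⁺][HCO3-]/[CO2*]:  pH = pK1 + log₁₀([HCO3-]/[CO2*])
log₁₀(69.2) = +1.840
pH = 5.93 + (+1.840) = 7.77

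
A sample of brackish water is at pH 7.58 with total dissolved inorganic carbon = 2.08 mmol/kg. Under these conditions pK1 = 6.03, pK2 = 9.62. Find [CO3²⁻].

[CO3²⁻] = 18.3 μmol/kg

α₂ = 1 / (1 + [H⁺]/K2 + [H⁺]²/(K1K2)) = 1 / (1 + 10^+2.04 + 10^+0.49)
   = 1 / (1 + 109.65 + 3.0903) = 1/113.74 = 0.008792
[CO3²⁻] = α₂ × DIC = 0.008792 × 2.08 = 0.0183 mmol/kg = 18.3 μmol/kg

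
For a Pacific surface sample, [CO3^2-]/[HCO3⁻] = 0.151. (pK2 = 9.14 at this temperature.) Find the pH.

pH = 8.32

From K2 = [H⁺][CO3^2-]/[HCO3⁻]:  pH = pK2 + log₁₀([CO3^2-]/[HCO3⁻])
log₁₀(0.151) = -0.821
pH = 9.14 + (-0.821) = 8.32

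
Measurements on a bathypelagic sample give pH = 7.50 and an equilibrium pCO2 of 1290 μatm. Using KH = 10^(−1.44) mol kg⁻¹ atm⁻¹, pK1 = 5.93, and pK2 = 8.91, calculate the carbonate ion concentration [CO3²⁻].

[CO3²⁻] = 0.0677 mmol/kg

[CO2*] = KH · pCO2 = 10^(−1.44) × 1290×10^-6 = 4.684×10^-5 mol/kg
α₀ = 1/(1 + K1/[H⁺] + K1K2/[H⁺]²) = 1/(1 + 10^+1.57 + 10^+0.16) = 0.02525
DIC = [CO2*]/α₀ = 4.684×10^-5 / 0.02525 = 1.855 mmol/kg
[CO3²⁻] = α₂·DIC; α₂ = 0.03650, so [CO3²⁻] = 0.03650 × 1.855 = 0.0677 mmol/kg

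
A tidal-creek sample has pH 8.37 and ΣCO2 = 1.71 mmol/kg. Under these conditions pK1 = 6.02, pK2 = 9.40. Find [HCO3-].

[HCO3⁻] = 1.56 mmol/kg

α₁ = 1 / (1 + [H⁺]/K1 + K2/[H⁺]) = 1 / (1 + 10^-2.35 + 10^-1.03)
   = 1 / (1 + 0.0044668 + 0.093325) = 1/1.0978 = 0.9109
[HCO3⁻] = α₁ × DIC = 0.9109 × 1.71 = 1.56 mmol/kg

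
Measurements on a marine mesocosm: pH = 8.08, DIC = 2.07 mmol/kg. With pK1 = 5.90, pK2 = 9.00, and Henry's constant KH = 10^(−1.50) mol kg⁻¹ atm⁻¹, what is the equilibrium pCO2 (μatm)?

pCO2 = 384 μatm

α₀ = 1 / (1 + K1/[H⁺] + K1K2/[H⁺]²) = 1 / (1 + 10^+2.18 + 10^+1.26)
   = 1 / (1 + 151.36 + 18.197) = 1/170.55 = 0.005863
[CO2*] = α₀ × DIC = 0.005863 × 2.07 = 0.01214 mmol/kg = 12.14 μmol/kg
pCO2 = [CO2*]/KH = 1.214×10^-5 / 3.162×10^-2 = 384 μatm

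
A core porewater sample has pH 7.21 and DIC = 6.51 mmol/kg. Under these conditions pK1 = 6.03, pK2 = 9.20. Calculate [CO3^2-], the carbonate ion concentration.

α₂ = 1 / (1 + [H⁺]/K2 + [H⁺]²/(K1K2)) = 1 / (1 + 10^+1.99 + 10^+0.81)
   = 1 / (1 + 97.724 + 6.4565) = 1/105.18 = 0.009507
[CO3²⁻] = α₂ × DIC = 0.009507 × 6.51 = 0.0619 mmol/kg

[CO3²⁻] = 0.0619 mmol/kg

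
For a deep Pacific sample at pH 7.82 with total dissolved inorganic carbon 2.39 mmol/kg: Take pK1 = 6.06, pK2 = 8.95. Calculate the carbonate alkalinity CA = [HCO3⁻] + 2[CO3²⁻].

CA = 2.51 mmol/kg

CA = [HCO3⁻] + 2[CO3²⁻] = (α₁ + 2α₂)·DIC
At pH 7.82: [H⁺]/K1 = 10^-1.76 = 0.017378, K2/[H⁺] = 10^-1.13 = 0.074131
α₁ = 1/(1 + 0.017378 + 0.074131) = 1/1.0915 = 0.9162; α₂ = α₁·K2/[H⁺] = 0.06792
α₁ + 2α₂ = 1.0520
CA = 1.0520 × 2.39 = 2.51 mmol/kg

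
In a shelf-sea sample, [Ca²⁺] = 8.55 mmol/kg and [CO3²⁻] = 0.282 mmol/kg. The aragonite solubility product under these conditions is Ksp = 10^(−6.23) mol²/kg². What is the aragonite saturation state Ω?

Ksp = 10^(−6.23) = 5.888×10^-7
Ω = [Ca²⁺][CO3²⁻]/Ksp = (8.55×10^-3)(0.282×10^-3) / 5.888×10^-7 = 4.09

Ω = 4.09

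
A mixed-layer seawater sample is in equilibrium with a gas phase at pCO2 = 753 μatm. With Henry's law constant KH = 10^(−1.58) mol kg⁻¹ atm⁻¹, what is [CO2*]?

KH = 10^(−1.58) = 2.630×10^-2 mol kg⁻¹ atm⁻¹
[CO2*] = KH · pCO2 = 2.630×10^-2 × 753×10^-6 atm = 1.98×10^-5 mol/kg

[CO2*] = 19.8 μmol/kg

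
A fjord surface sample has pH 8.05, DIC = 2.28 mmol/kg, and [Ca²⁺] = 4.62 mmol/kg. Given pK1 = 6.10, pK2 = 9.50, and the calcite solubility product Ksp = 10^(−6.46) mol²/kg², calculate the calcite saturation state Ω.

α₂ = 1 / (1 + [H⁺]/K2 + [H⁺]²/(K1K2)) = 1 / (1 + 10^+1.45 + 10^-0.50)
   = 1 / (1 + 28.184 + 0.31623) = 1/29.500 = 0.03390
[CO3²⁻] = α₂ × DIC = 0.03390 × 2.28 = 0.07729 mmol/kg
Ksp = 10^(−6.46) = 3.467×10^-7
Ω = [Ca²⁺][CO3²⁻]/Ksp = (4.62×10^-3)(7.729×10^-5) / 3.467×10^-7 = 1.03

Ω = 1.03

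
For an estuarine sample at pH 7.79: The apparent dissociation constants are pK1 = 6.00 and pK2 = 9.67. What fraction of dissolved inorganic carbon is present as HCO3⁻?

α₁ = 0.971

α₁ = 1 / (1 + [H⁺]/K1 + K2/[H⁺]) = 1 / (1 + 10^-1.79 + 10^-1.88)
   = 1 / (1 + 0.016218 + 0.013183) = 1/1.0294 = 0.9714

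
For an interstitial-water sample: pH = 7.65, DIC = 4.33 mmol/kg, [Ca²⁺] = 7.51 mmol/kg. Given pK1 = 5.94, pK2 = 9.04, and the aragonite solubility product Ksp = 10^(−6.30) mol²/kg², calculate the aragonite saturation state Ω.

Ω = 2.49

α₂ = 1 / (1 + [H⁺]/K2 + [H⁺]²/(K1K2)) = 1 / (1 + 10^+1.39 + 10^-0.32)
   = 1 / (1 + 24.547 + 0.47863) = 1/26.026 = 0.03842
[CO3²⁻] = α₂ × DIC = 0.03842 × 4.33 = 0.1664 mmol/kg
Ksp = 10^(−6.30) = 5.012×10^-7
Ω = [Ca²⁺][CO3²⁻]/Ksp = (7.51×10^-3)(1.664×10^-4) / 5.012×10^-7 = 2.49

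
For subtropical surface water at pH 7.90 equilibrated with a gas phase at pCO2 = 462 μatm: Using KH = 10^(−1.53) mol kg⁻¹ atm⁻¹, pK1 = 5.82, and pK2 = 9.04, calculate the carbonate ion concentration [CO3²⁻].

[CO3²⁻] = 0.119 mmol/kg

[CO2*] = KH · pCO2 = 10^(−1.53) × 462×10^-6 = 1.363×10^-5 mol/kg
α₀ = 1/(1 + K1/[H⁺] + K1K2/[H⁺]²) = 1/(1 + 10^+2.08 + 10^+0.94) = 0.007696
DIC = [CO2*]/α₀ = 1.363×10^-5 / 0.007696 = 1.772 mmol/kg
[CO3²⁻] = α₂·DIC; α₂ = 0.06703, so [CO3²⁻] = 0.06703 × 1.772 = 0.119 mmol/kg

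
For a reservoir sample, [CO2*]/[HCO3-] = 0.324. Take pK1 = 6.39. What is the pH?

pH = 6.88

From K1 = [H⁺][HCO3-]/[CO2*]:  pH = pK1 − log₁₀([CO2*]/[HCO3-])
log₁₀(0.324) = -0.489
pH = 6.39 − (-0.489) = 6.88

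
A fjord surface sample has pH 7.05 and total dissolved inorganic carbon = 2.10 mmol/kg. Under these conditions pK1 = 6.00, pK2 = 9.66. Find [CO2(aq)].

α₀ = 1 / (1 + K1/[H⁺] + K1K2/[H⁺]²) = 1 / (1 + 10^+1.05 + 10^-1.56)
   = 1 / (1 + 11.220 + 0.027542) = 1/12.248 = 0.08165
[CO2*] = α₀ × DIC = 0.08165 × 2.10 = 0.171 mmol/kg

[CO2*] = 0.171 mmol/kg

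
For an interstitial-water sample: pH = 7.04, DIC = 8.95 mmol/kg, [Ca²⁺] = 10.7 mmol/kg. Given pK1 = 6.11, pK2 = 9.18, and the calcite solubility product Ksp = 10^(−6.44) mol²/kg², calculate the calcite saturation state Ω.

Ω = 1.70

α₂ = 1 / (1 + [H⁺]/K2 + [H⁺]²/(K1K2)) = 1 / (1 + 10^+2.14 + 10^+1.21)
   = 1 / (1 + 138.04 + 16.218) = 1/155.26 = 0.006441
[CO3²⁻] = α₂ × DIC = 0.006441 × 8.95 = 0.05765 mmol/kg
Ksp = 10^(−6.44) = 3.631×10^-7
Ω = [Ca²⁺][CO3²⁻]/Ksp = (10.7×10^-3)(5.765×10^-5) / 3.631×10^-7 = 1.70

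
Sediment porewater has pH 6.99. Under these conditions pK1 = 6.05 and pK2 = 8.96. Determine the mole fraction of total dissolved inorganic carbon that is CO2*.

α₀ = 1 / (1 + K1/[H⁺] + K1K2/[H⁺]²) = 1 / (1 + 10^+0.94 + 10^-1.03)
   = 1 / (1 + 8.7096 + 0.093325) = 1/9.8030 = 0.1020

α₀ = 0.102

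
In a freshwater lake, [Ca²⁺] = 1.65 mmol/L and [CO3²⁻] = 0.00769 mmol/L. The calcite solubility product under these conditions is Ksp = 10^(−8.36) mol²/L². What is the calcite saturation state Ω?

Ω = 2.91

Ksp = 10^(−8.36) = 4.365×10^-9
Ω = [Ca²⁺][CO3²⁻]/Ksp = (1.65×10^-3)(0.00769×10^-3) / 4.365×10^-9 = 2.91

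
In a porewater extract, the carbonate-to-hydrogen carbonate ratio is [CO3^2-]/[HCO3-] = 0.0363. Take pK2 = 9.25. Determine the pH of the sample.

pH = 7.81

From K2 = [H⁺][CO3^2-]/[HCO3-]:  pH = pK2 + log₁₀([CO3^2-]/[HCO3-])
log₁₀(0.0363) = -1.440
pH = 9.25 + (-1.440) = 7.81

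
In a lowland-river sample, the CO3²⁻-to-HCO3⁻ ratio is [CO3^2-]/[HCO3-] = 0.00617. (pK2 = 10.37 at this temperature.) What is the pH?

pH = 8.16

From K2 = [H⁺][CO3^2-]/[HCO3-]:  pH = pK2 + log₁₀([CO3^2-]/[HCO3-])
log₁₀(0.00617) = -2.210
pH = 10.37 + (-2.210) = 8.16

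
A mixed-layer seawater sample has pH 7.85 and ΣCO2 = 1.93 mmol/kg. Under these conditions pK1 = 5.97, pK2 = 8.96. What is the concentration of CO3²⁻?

[CO3²⁻] = 0.137 mmol/kg

α₂ = 1 / (1 + [H⁺]/K2 + [H⁺]²/(K1K2)) = 1 / (1 + 10^+1.11 + 10^-0.77)
   = 1 / (1 + 12.882 + 0.16982) = 1/14.052 = 0.07116
[CO3²⁻] = α₂ × DIC = 0.07116 × 1.93 = 0.137 mmol/kg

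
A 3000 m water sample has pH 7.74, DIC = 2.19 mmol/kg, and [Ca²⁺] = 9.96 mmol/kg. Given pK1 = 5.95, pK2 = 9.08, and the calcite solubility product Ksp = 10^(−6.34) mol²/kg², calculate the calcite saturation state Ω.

α₂ = 1 / (1 + [H⁺]/K2 + [H⁺]²/(K1K2)) = 1 / (1 + 10^+1.34 + 10^-0.45)
   = 1 / (1 + 21.878 + 0.35481) = 1/23.232 = 0.04304
[CO3²⁻] = α₂ × DIC = 0.04304 × 2.19 = 0.09426 mmol/kg
Ksp = 10^(−6.34) = 4.571×10^-7
Ω = [Ca²⁺][CO3²⁻]/Ksp = (9.96×10^-3)(9.426×10^-5) / 4.571×10^-7 = 2.05

Ω = 2.05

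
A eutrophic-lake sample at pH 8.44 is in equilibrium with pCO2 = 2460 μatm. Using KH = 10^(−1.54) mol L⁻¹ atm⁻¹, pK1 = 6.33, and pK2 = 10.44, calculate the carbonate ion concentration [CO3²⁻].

[CO2*] = KH · pCO2 = 10^(−1.54) × 2460×10^-6 = 7.095×10^-5 mol/L
α₀ = 1/(1 + K1/[H⁺] + K1K2/[H⁺]²) = 1/(1 + 10^+2.11 + 10^+0.11) = 0.007627
DIC = [CO2*]/α₀ = 7.095×10^-5 / 0.007627 = 9.302 mmol/L
[CO3²⁻] = α₂·DIC; α₂ = 0.009825, so [CO3²⁻] = 0.009825 × 9.302 = 0.0914 mmol/L

[CO3²⁻] = 0.0914 mmol/L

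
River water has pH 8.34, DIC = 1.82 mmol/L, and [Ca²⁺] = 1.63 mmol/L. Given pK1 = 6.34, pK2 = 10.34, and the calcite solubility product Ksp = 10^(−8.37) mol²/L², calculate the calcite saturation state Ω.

α₂ = 1 / (1 + [H⁺]/K2 + [H⁺]²/(K1K2)) = 1 / (1 + 10^+2.00 + 10^+0.00)
   = 1 / (1 + 100.00 + 1.0000) = 1/102.00 = 0.009804
[CO3²⁻] = α₂ × DIC = 0.009804 × 1.82 = 0.01784 mmol/L = 17.84 μmol/L
Ksp = 10^(−8.37) = 4.266×10^-9
Ω = [Ca²⁺][CO3²⁻]/Ksp = (1.63×10^-3)(1.784×10^-5) / 4.266×10^-9 = 6.82

Ω = 6.82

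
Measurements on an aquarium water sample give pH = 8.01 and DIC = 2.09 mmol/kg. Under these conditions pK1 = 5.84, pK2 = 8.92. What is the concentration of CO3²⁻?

[CO3²⁻] = 0.228 mmol/kg

α₂ = 1 / (1 + [H⁺]/K2 + [H⁺]²/(K1K2)) = 1 / (1 + 10^+0.91 + 10^-1.26)
   = 1 / (1 + 8.1283 + 0.054954) = 1/9.1833 = 0.1089
[CO3²⁻] = α₂ × DIC = 0.1089 × 2.09 = 0.228 mmol/kg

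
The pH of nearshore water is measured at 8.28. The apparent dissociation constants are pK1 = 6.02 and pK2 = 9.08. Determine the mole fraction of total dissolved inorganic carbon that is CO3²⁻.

α₂ = 1 / (1 + [H⁺]/K2 + [H⁺]²/(K1K2)) = 1 / (1 + 10^+0.80 + 10^-1.46)
   = 1 / (1 + 6.3096 + 0.034674) = 1/7.3442 = 0.1362

α₂ = 0.136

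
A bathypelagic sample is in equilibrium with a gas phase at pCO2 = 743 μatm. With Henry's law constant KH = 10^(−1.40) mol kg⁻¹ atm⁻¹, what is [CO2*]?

KH = 10^(−1.40) = 3.981×10^-2 mol kg⁻¹ atm⁻¹
[CO2*] = KH · pCO2 = 3.981×10^-2 × 743×10^-6 atm = 2.96×10^-5 mol/kg

[CO2*] = 29.6 μmol/kg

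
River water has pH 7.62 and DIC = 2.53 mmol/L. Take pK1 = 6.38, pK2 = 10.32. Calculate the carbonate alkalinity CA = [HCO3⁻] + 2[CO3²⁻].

CA = [HCO3⁻] + 2[CO3²⁻] = (α₁ + 2α₂)·DIC
At pH 7.62: [H⁺]/K1 = 10^-1.24 = 0.057544, K2/[H⁺] = 10^-2.70 = 0.0019953
α₁ = 1/(1 + 0.057544 + 0.0019953) = 1/1.0595 = 0.9438; α₂ = α₁·K2/[H⁺] = 0.001883
α₁ + 2α₂ = 0.9476
CA = 0.9476 × 2.53 = 2.40 mmol/L

CA = 2.40 mmol/L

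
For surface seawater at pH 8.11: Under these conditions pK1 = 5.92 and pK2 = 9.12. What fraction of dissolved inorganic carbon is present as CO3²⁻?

α₂ = 0.0885

α₂ = 1 / (1 + [H⁺]/K2 + [H⁺]²/(K1K2)) = 1 / (1 + 10^+1.01 + 10^-1.18)
   = 1 / (1 + 10.233 + 0.066069) = 1/11.299 = 0.08850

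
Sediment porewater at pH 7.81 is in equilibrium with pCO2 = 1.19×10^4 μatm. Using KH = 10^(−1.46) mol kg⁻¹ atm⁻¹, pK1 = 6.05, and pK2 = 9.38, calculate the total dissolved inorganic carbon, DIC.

DIC = 24.8 mmol/kg

[CO2*] = KH · pCO2 = 10^(−1.46) × 1.19×10^4×10^-6 = 4.126×10^-4 mol/kg
α₀ = 1/(1 + K1/[H⁺] + K1K2/[H⁺]²) = 1/(1 + 10^+1.76 + 10^+0.19) = 0.01664
DIC = [CO2*]/α₀ = 4.126×10^-4 / 0.01664 = 24.8 mmol/kg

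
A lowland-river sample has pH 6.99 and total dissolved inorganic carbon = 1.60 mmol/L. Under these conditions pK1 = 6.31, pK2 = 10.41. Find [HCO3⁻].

α₁ = 1 / (1 + [H⁺]/K1 + K2/[H⁺]) = 1 / (1 + 10^-0.68 + 10^-3.42)
   = 1 / (1 + 0.20893 + 0.00038019) = 1/1.2093 = 0.8269
[HCO3⁻] = α₁ × DIC = 0.8269 × 1.60 = 1.32 mmol/L

[HCO3⁻] = 1.32 mmol/L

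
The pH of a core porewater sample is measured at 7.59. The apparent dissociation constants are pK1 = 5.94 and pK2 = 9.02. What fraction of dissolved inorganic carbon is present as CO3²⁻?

α₂ = 0.0351

α₂ = 1 / (1 + [H⁺]/K2 + [H⁺]²/(K1K2)) = 1 / (1 + 10^+1.43 + 10^-0.22)
   = 1 / (1 + 26.915 + 0.60256) = 1/28.518 = 0.03507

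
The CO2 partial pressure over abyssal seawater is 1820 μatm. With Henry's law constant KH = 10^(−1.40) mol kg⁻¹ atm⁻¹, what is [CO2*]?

KH = 10^(−1.40) = 3.981×10^-2 mol kg⁻¹ atm⁻¹
[CO2*] = KH · pCO2 = 3.981×10^-2 × 1820×10^-6 atm = 7.25×10^-5 mol/kg

[CO2*] = 72.5 μmol/kg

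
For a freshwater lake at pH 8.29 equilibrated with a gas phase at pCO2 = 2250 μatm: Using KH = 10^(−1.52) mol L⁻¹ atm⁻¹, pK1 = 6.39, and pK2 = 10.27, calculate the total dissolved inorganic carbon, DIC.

[CO2*] = KH · pCO2 = 10^(−1.52) × 2250×10^-6 = 6.795×10^-5 mol/L
α₀ = 1/(1 + K1/[H⁺] + K1K2/[H⁺]²) = 1/(1 + 10^+1.90 + 10^-0.08) = 0.01231
DIC = [CO2*]/α₀ = 6.795×10^-5 / 0.01231 = 5.52 mmol/L

DIC = 5.52 mmol/L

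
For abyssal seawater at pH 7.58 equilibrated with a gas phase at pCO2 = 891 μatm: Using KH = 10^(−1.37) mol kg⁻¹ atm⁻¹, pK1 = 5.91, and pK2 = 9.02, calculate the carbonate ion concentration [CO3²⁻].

[CO3²⁻] = 0.0645 mmol/kg

[CO2*] = KH · pCO2 = 10^(−1.37) × 891×10^-6 = 3.801×10^-5 mol/kg
α₀ = 1/(1 + K1/[H⁺] + K1K2/[H⁺]²) = 1/(1 + 10^+1.67 + 10^+0.23) = 0.02021
DIC = [CO2*]/α₀ = 3.801×10^-5 / 0.02021 = 1.880 mmol/kg
[CO3²⁻] = α₂·DIC; α₂ = 0.03433, so [CO3²⁻] = 0.03433 × 1.880 = 0.0645 mmol/kg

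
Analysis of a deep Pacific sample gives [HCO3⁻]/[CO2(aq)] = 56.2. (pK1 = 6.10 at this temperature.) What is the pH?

From K1 = [H⁺][HCO3⁻]/[CO2(aq)]:  pH = pK1 + log₁₀([HCO3⁻]/[CO2(aq)])
log₁₀(56.2) = +1.750
pH = 6.10 + (+1.750) = 7.85

pH = 7.85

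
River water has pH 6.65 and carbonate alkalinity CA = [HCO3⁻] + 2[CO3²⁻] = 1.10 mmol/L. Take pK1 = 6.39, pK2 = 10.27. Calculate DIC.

DIC = 1.70 mmol/L

CA = [HCO3⁻] + 2[CO3²⁻] = (α₁ + 2α₂)·DIC
At pH 6.65: [H⁺]/K1 = 10^-0.26 = 0.54954, K2/[H⁺] = 10^-3.62 = 0.00023988
α₁ = 1/(1 + 0.54954 + 0.00023988) = 1/1.5498 = 0.6453; α₂ = α₁·K2/[H⁺] = 0.0001548
α₁ + 2α₂ = 0.6456
DIC = CA / (α₁ + 2α₂) = 1.10 / 0.6456 = 1.70 mmol/L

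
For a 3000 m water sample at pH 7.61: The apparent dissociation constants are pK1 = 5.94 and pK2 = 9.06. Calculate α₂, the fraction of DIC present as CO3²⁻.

α₂ = 1 / (1 + [H⁺]/K2 + [H⁺]²/(K1K2)) = 1 / (1 + 10^+1.45 + 10^-0.22)
   = 1 / (1 + 28.184 + 0.60256) = 1/29.786 = 0.03357

α₂ = 0.0336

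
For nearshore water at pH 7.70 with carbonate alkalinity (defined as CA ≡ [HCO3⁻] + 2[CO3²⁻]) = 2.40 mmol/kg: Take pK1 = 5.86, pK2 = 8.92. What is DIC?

DIC = 2.30 mmol/kg

CA = [HCO3⁻] + 2[CO3²⁻] = (α₁ + 2α₂)·DIC
At pH 7.70: [H⁺]/K1 = 10^-1.84 = 0.014454, K2/[H⁺] = 10^-1.22 = 0.060256
α₁ = 1/(1 + 0.014454 + 0.060256) = 1/1.0747 = 0.9305; α₂ = α₁·K2/[H⁺] = 0.05607
α₁ + 2α₂ = 1.0426
DIC = CA / (α₁ + 2α₂) = 2.40 / 1.0426 = 2.30 mmol/kg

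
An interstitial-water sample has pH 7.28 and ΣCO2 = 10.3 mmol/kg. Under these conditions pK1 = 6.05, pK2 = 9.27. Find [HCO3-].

[HCO3⁻] = 9.63 mmol/kg

α₁ = 1 / (1 + [H⁺]/K1 + K2/[H⁺]) = 1 / (1 + 10^-1.23 + 10^-1.99)
   = 1 / (1 + 0.058884 + 0.010233) = 1/1.0691 = 0.9354
[HCO3⁻] = α₁ × DIC = 0.9354 × 10.3 = 9.63 mmol/kg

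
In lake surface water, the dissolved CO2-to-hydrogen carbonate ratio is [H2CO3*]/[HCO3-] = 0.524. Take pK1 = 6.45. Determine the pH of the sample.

pH = 6.73

From K1 = [H⁺][HCO3-]/[H2CO3*]:  pH = pK1 − log₁₀([H2CO3*]/[HCO3-])
log₁₀(0.524) = -0.281
pH = 6.45 − (-0.281) = 6.73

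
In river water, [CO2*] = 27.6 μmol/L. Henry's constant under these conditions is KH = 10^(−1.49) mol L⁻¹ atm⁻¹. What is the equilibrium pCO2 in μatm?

KH = 10^(−1.49) = 3.236×10^-2 mol L⁻¹ atm⁻¹
pCO2 = [CO2*]/KH = 27.6×10^-6 / 3.236×10^-2 = 8.53×10^-4 atm = 853 μatm

pCO2 = 853 μatm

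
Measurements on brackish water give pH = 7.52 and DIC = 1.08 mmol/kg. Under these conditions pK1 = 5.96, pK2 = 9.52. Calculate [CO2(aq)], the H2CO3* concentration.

[CO2*] = 0.0287 mmol/kg

α₀ = 1 / (1 + K1/[H⁺] + K1K2/[H⁺]²) = 1 / (1 + 10^+1.56 + 10^-0.44)
   = 1 / (1 + 36.308 + 0.36308) = 1/37.671 = 0.02655
[CO2*] = α₀ × DIC = 0.02655 × 1.08 = 0.0287 mmol/kg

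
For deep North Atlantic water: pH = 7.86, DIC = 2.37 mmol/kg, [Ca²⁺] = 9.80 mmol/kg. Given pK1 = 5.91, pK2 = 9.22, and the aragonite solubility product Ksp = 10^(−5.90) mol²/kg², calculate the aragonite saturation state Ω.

Ω = 0.763

α₂ = 1 / (1 + [H⁺]/K2 + [H⁺]²/(K1K2)) = 1 / (1 + 10^+1.36 + 10^-0.59)
   = 1 / (1 + 22.909 + 0.25704) = 1/24.166 = 0.04138
[CO3²⁻] = α₂ × DIC = 0.04138 × 2.37 = 0.09807 mmol/kg
Ksp = 10^(−5.90) = 1.259×10^-6
Ω = [Ca²⁺][CO3²⁻]/Ksp = (9.80×10^-3)(9.807×10^-5) / 1.259×10^-6 = 0.763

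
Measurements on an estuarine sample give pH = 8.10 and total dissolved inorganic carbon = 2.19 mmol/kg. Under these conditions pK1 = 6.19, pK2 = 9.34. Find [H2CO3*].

α₀ = 1 / (1 + K1/[H⁺] + K1K2/[H⁺]²) = 1 / (1 + 10^+1.91 + 10^+0.67)
   = 1 / (1 + 81.283 + 4.6774) = 1/86.960 = 0.01150
[CO2*] = α₀ × DIC = 0.01150 × 2.19 = 0.0252 mmol/kg

[CO2*] = 0.0252 mmol/kg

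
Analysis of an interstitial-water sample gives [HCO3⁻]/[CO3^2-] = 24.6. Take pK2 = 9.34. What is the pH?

pH = 7.95

From K2 = [H⁺][CO3^2-]/[HCO3⁻]:  pH = pK2 − log₁₀([HCO3⁻]/[CO3^2-])
log₁₀(24.6) = +1.391
pH = 9.34 − (+1.391) = 7.95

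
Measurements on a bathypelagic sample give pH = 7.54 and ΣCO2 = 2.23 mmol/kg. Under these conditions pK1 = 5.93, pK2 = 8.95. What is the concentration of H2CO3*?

[CO2*] = 0.0515 mmol/kg

α₀ = 1 / (1 + K1/[H⁺] + K1K2/[H⁺]²) = 1 / (1 + 10^+1.61 + 10^+0.20)
   = 1 / (1 + 40.738 + 1.5849) = 1/43.323 = 0.02308
[CO2*] = α₀ × DIC = 0.02308 × 2.23 = 0.0515 mmol/kg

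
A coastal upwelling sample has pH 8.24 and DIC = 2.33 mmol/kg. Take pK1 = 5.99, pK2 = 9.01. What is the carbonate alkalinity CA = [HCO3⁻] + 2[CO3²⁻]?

CA = [HCO3⁻] + 2[CO3²⁻] = (α₁ + 2α₂)·DIC
At pH 8.24: [H⁺]/K1 = 10^-2.25 = 0.0056234, K2/[H⁺] = 10^-0.77 = 0.16982
α₁ = 1/(1 + 0.0056234 + 0.16982) = 1/1.1754 = 0.8507; α₂ = α₁·K2/[H⁺] = 0.1445
α₁ + 2α₂ = 1.1397
CA = 1.1397 × 2.33 = 2.66 mmol/kg

CA = 2.66 mmol/kg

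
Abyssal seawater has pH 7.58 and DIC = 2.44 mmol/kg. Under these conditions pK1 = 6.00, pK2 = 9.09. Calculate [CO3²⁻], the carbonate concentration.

[CO3²⁻] = 0.0713 mmol/kg

α₂ = 1 / (1 + [H⁺]/K2 + [H⁺]²/(K1K2)) = 1 / (1 + 10^+1.51 + 10^-0.07)
   = 1 / (1 + 32.359 + 0.85114) = 1/34.211 = 0.02923
[CO3²⁻] = α₂ × DIC = 0.02923 × 2.44 = 0.0713 mmol/kg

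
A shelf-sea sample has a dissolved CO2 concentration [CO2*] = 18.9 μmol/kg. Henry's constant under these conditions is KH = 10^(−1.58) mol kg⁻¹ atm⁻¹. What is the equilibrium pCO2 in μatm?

pCO2 = 719 μatm

KH = 10^(−1.58) = 2.630×10^-2 mol kg⁻¹ atm⁻¹
pCO2 = [CO2*]/KH = 18.9×10^-6 / 2.630×10^-2 = 7.19×10^-4 atm = 719 μatm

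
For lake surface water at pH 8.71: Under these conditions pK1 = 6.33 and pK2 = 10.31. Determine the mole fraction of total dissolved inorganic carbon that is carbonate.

α₂ = 1 / (1 + [H⁺]/K2 + [H⁺]²/(K1K2)) = 1 / (1 + 10^+1.60 + 10^-0.78)
   = 1 / (1 + 39.811 + 0.16596) = 1/40.977 = 0.02440

α₂ = 0.0244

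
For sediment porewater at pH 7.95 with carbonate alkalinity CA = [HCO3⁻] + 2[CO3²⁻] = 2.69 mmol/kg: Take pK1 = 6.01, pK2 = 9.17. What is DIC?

DIC = 2.57 mmol/kg

CA = [HCO3⁻] + 2[CO3²⁻] = (α₁ + 2α₂)·DIC
At pH 7.95: [H⁺]/K1 = 10^-1.94 = 0.011482, K2/[H⁺] = 10^-1.22 = 0.060256
α₁ = 1/(1 + 0.011482 + 0.060256) = 1/1.0717 = 0.9331; α₂ = α₁·K2/[H⁺] = 0.05622
α₁ + 2α₂ = 1.0455
DIC = CA / (α₁ + 2α₂) = 2.69 / 1.0455 = 2.57 mmol/kg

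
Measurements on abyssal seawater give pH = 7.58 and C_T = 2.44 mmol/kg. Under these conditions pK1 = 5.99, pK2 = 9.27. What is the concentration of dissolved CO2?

α₀ = 1 / (1 + K1/[H⁺] + K1K2/[H⁺]²) = 1 / (1 + 10^+1.59 + 10^-0.10)
   = 1 / (1 + 38.905 + 0.79433) = 1/40.699 = 0.02457
[CO2*] = α₀ × DIC = 0.02457 × 2.44 = 0.0600 mmol/kg

[CO2*] = 0.0600 mmol/kg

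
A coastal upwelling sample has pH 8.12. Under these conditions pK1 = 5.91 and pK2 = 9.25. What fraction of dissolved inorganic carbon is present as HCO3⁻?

α₁ = 0.926

α₁ = 1 / (1 + [H⁺]/K1 + K2/[H⁺]) = 1 / (1 + 10^-2.21 + 10^-1.13)
   = 1 / (1 + 0.0061660 + 0.074131) = 1/1.0803 = 0.9257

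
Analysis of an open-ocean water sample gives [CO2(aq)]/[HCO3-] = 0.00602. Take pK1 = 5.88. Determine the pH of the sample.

From K1 = [H⁺][HCO3-]/[CO2(aq)]:  pH = pK1 − log₁₀([CO2(aq)]/[HCO3-])
log₁₀(0.00602) = -2.220
pH = 5.88 − (-2.220) = 8.10

pH = 8.10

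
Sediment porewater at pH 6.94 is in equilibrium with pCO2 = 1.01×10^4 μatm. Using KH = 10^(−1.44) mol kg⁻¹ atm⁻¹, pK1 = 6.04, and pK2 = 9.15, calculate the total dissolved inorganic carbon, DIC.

[CO2*] = KH · pCO2 = 10^(−1.44) × 1.01×10^4×10^-6 = 3.667×10^-4 mol/kg
α₀ = 1/(1 + K1/[H⁺] + K1K2/[H⁺]²) = 1/(1 + 10^+0.90 + 10^-1.31) = 0.1112
DIC = [CO2*]/α₀ = 3.667×10^-4 / 0.1112 = 3.30 mmol/kg

DIC = 3.30 mmol/kg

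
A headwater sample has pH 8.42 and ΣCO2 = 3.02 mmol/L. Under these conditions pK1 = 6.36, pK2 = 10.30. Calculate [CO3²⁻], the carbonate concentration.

[CO3²⁻] = 0.0390 mmol/L

α₂ = 1 / (1 + [H⁺]/K2 + [H⁺]²/(K1K2)) = 1 / (1 + 10^+1.88 + 10^-0.18)
   = 1 / (1 + 75.858 + 0.66069) = 1/77.518 = 0.01290
[CO3²⁻] = α₂ × DIC = 0.01290 × 3.02 = 0.0390 mmol/L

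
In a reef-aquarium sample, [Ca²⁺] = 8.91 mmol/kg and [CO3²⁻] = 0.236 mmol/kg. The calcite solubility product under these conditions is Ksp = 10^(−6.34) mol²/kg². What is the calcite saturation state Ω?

Ω = 4.60

Ksp = 10^(−6.34) = 4.571×10^-7
Ω = [Ca²⁺][CO3²⁻]/Ksp = (8.91×10^-3)(0.236×10^-3) / 4.571×10^-7 = 4.60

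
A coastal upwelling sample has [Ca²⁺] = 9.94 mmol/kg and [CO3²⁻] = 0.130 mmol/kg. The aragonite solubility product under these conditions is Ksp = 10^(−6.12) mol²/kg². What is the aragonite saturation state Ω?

Ksp = 10^(−6.12) = 7.586×10^-7
Ω = [Ca²⁺][CO3²⁻]/Ksp = (9.94×10^-3)(0.130×10^-3) / 7.586×10^-7 = 1.70

Ω = 1.70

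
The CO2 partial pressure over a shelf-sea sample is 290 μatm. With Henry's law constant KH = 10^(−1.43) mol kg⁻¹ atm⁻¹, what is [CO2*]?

KH = 10^(−1.43) = 3.715×10^-2 mol kg⁻¹ atm⁻¹
[CO2*] = KH · pCO2 = 3.715×10^-2 × 290×10^-6 atm = 1.08×10^-5 mol/kg

[CO2*] = 10.8 μmol/kg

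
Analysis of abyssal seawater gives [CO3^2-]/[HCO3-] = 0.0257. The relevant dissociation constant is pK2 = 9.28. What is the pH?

From K2 = [H⁺][CO3^2-]/[HCO3-]:  pH = pK2 + log₁₀([CO3^2-]/[HCO3-])
log₁₀(0.0257) = -1.590
pH = 9.28 + (-1.590) = 7.69

pH = 7.69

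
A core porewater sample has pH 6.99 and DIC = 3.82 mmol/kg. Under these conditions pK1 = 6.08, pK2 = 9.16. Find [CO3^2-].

[CO3²⁻] = 0.0229 mmol/kg

α₂ = 1 / (1 + [H⁺]/K2 + [H⁺]²/(K1K2)) = 1 / (1 + 10^+2.17 + 10^+1.26)
   = 1 / (1 + 147.91 + 18.197) = 1/167.11 = 0.005984
[CO3²⁻] = α₂ × DIC = 0.005984 × 3.82 = 0.0229 mmol/kg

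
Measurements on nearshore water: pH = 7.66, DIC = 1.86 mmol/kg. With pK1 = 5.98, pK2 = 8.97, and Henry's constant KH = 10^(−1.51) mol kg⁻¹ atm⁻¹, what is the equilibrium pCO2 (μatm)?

α₀ = 1 / (1 + K1/[H⁺] + K1K2/[H⁺]²) = 1 / (1 + 10^+1.68 + 10^+0.37)
   = 1 / (1 + 47.863 + 2.3442) = 1/51.207 = 0.01953
[CO2*] = α₀ × DIC = 0.01953 × 1.86 = 0.03632 mmol/kg
pCO2 = [CO2*]/KH = 3.632×10^-5 / 3.090×10^-2 = 1180 μatm

pCO2 = 1180 μatm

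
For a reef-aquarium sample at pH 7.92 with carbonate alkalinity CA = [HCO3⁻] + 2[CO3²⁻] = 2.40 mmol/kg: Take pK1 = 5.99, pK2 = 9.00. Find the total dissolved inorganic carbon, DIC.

DIC = 2.25 mmol/kg

CA = [HCO3⁻] + 2[CO3²⁻] = (α₁ + 2α₂)·DIC
At pH 7.92: [H⁺]/K1 = 10^-1.93 = 0.011749, K2/[H⁺] = 10^-1.08 = 0.083176
α₁ = 1/(1 + 0.011749 + 0.083176) = 1/1.0949 = 0.9133; α₂ = α₁·K2/[H⁺] = 0.07597
α₁ + 2α₂ = 1.0652
DIC = CA / (α₁ + 2α₂) = 2.40 / 1.0652 = 2.25 mmol/kg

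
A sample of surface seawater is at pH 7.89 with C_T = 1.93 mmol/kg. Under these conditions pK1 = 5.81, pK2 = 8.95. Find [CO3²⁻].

[CO3²⁻] = 0.153 mmol/kg

α₂ = 1 / (1 + [H⁺]/K2 + [H⁺]²/(K1K2)) = 1 / (1 + 10^+1.06 + 10^-1.02)
   = 1 / (1 + 11.482 + 0.095499) = 1/12.577 = 0.07951
[CO3²⁻] = α₂ × DIC = 0.07951 × 1.93 = 0.153 mmol/kg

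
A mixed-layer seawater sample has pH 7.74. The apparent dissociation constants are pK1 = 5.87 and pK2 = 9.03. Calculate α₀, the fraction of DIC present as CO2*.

α₀ = 0.0127

α₀ = 1 / (1 + K1/[H⁺] + K1K2/[H⁺]²) = 1 / (1 + 10^+1.87 + 10^+0.58)
   = 1 / (1 + 74.131 + 3.8019) = 1/78.933 = 0.01267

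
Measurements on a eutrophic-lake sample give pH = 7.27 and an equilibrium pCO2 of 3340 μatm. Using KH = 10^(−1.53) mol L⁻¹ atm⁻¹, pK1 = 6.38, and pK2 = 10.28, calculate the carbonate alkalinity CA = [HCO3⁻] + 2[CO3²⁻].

[CO2*] = KH · pCO2 = 10^(−1.53) × 3340×10^-6 = 9.857×10^-5 mol/L
α₀ = 1/(1 + K1/[H⁺] + K1K2/[H⁺]²) = 1/(1 + 10^+0.89 + 10^-2.12) = 0.1140
DIC = [CO2*]/α₀ = 9.857×10^-5 / 0.1140 = 0.8645 mmol/L
CA = (α₁ + 2α₂)·DIC = (0.8851 + 2×0.0008650) × 0.8645 = 0.767 mmol/L

CA = 0.767 mmol/L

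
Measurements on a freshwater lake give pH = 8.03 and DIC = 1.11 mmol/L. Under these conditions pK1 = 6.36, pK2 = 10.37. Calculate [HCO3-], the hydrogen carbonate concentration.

α₁ = 1 / (1 + [H⁺]/K1 + K2/[H⁺]) = 1 / (1 + 10^-1.67 + 10^-2.34)
   = 1 / (1 + 0.021380 + 0.0045709) = 1/1.0260 = 0.9747
[HCO3⁻] = α₁ × DIC = 0.9747 × 1.11 = 1.08 mmol/L

[HCO3⁻] = 1.08 mmol/L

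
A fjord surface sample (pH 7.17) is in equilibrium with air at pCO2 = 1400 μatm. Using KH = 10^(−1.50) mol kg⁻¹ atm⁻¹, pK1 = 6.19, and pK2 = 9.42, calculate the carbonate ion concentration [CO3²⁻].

[CO2*] = KH · pCO2 = 10^(−1.50) × 1400×10^-6 = 4.427×10^-5 mol/kg
α₀ = 1/(1 + K1/[H⁺] + K1K2/[H⁺]²) = 1/(1 + 10^+0.98 + 10^-1.27) = 0.09431
DIC = [CO2*]/α₀ = 4.427×10^-5 / 0.09431 = 0.4694 mmol/kg
[CO3²⁻] = α₂·DIC; α₂ = 0.005065, so [CO3²⁻] = 0.005065 × 0.4694 = 0.00238 mmol/kg = 2.38 μmol/kg

[CO3²⁻] = 2.38 μmol/kg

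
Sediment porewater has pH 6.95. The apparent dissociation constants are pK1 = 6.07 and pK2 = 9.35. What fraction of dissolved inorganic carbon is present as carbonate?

α₂ = 1 / (1 + [H⁺]/K2 + [H⁺]²/(K1K2)) = 1 / (1 + 10^+2.40 + 10^+1.52)
   = 1 / (1 + 251.19 + 33.113) = 1/285.30 = 0.003505

α₂ = 0.00351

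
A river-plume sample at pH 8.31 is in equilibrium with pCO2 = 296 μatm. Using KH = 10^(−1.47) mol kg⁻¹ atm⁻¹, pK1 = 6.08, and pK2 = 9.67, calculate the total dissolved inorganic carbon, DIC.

DIC = 1.79 mmol/kg

[CO2*] = KH · pCO2 = 10^(−1.47) × 296×10^-6 = 1.003×10^-5 mol/kg
α₀ = 1/(1 + K1/[H⁺] + K1K2/[H⁺]²) = 1/(1 + 10^+2.23 + 10^+0.87) = 0.005610
DIC = [CO2*]/α₀ = 1.003×10^-5 / 0.005610 = 1.79 mmol/kg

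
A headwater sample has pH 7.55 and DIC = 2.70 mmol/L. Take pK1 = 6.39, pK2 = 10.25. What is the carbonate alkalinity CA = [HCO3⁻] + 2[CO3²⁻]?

CA = [HCO3⁻] + 2[CO3²⁻] = (α₁ + 2α₂)·DIC
At pH 7.55: [H⁺]/K1 = 10^-1.16 = 0.069183, K2/[H⁺] = 10^-2.70 = 0.0019953
α₁ = 1/(1 + 0.069183 + 0.0019953) = 1/1.0712 = 0.9336; α₂ = α₁·K2/[H⁺] = 0.001863
α₁ + 2α₂ = 0.9373
CA = 0.9373 × 2.70 = 2.53 mmol/L

CA = 2.53 mmol/L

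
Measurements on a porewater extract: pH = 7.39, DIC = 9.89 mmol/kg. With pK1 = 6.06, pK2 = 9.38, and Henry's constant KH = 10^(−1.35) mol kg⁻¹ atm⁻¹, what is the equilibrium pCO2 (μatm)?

α₀ = 1 / (1 + K1/[H⁺] + K1K2/[H⁺]²) = 1 / (1 + 10^+1.33 + 10^-0.66)
   = 1 / (1 + 21.380 + 0.21878) = 1/22.598 = 0.04425
[CO2*] = α₀ × DIC = 0.04425 × 9.89 = 0.4376 mmol/kg
pCO2 = [CO2*]/KH = 4.376×10^-4 / 4.467×10^-2 = 9800 μatm

pCO2 = 9800 μatm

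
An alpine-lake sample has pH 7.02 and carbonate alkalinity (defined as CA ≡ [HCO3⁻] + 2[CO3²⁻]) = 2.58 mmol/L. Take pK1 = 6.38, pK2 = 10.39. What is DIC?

DIC = 3.17 mmol/L

CA = [HCO3⁻] + 2[CO3²⁻] = (α₁ + 2α₂)·DIC
At pH 7.02: [H⁺]/K1 = 10^-0.64 = 0.22909, K2/[H⁺] = 10^-3.37 = 0.00042658
α₁ = 1/(1 + 0.22909 + 0.00042658) = 1/1.2295 = 0.8133; α₂ = α₁·K2/[H⁺] = 0.0003469
α₁ + 2α₂ = 0.8140
DIC = CA / (α₁ + 2α₂) = 2.58 / 0.8140 = 3.17 mmol/L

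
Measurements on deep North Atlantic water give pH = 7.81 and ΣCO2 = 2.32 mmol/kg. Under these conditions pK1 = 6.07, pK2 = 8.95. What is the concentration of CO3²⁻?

α₂ = 1 / (1 + [H⁺]/K2 + [H⁺]²/(K1K2)) = 1 / (1 + 10^+1.14 + 10^-0.60)
   = 1 / (1 + 13.804 + 0.25119) = 1/15.055 = 0.06642
[CO3²⁻] = α₂ × DIC = 0.06642 × 2.32 = 0.154 mmol/kg

[CO3²⁻] = 0.154 mmol/kg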